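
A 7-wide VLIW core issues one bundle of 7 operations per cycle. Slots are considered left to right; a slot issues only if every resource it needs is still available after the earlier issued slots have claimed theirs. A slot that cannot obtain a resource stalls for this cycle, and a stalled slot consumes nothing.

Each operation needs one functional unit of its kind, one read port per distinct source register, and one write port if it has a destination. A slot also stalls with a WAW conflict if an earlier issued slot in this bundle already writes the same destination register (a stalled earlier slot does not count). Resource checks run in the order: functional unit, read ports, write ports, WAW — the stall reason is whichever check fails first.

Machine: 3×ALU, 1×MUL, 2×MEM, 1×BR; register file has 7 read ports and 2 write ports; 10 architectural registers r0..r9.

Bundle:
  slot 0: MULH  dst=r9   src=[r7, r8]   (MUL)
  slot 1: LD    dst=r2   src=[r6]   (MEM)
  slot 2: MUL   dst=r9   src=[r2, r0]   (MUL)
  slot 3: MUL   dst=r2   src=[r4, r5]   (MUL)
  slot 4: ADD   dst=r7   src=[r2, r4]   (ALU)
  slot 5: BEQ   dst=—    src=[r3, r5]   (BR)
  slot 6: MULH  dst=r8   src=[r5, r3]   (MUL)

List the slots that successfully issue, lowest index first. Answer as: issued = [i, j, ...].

issued = [0, 1, 5]

  0. MUL→r9 ⇒ go  {3A/0Mu/2Ld/1B | 5r 1w}
  1. MEM→r2 ⇒ go  {3A/0Mu/1Ld/1B | 4r 0w}
  2. MUL→r9 ⇒ no(FU)  {3A/0Mu/1Ld/1B | 4r 0w}
  3. MUL→r2 ⇒ no(FU)  {3A/0Mu/1Ld/1B | 4r 0w}
  4. ALU→r7 ⇒ no(WR_PORT)  {3A/0Mu/1Ld/1B | 4r 0w}
  5. BR ⇒ go  {3A/0Mu/1Ld/0B | 2r 0w}
  6. MUL→r8 ⇒ no(FU)  {3A/0Mu/1Ld/0B | 2r 0w}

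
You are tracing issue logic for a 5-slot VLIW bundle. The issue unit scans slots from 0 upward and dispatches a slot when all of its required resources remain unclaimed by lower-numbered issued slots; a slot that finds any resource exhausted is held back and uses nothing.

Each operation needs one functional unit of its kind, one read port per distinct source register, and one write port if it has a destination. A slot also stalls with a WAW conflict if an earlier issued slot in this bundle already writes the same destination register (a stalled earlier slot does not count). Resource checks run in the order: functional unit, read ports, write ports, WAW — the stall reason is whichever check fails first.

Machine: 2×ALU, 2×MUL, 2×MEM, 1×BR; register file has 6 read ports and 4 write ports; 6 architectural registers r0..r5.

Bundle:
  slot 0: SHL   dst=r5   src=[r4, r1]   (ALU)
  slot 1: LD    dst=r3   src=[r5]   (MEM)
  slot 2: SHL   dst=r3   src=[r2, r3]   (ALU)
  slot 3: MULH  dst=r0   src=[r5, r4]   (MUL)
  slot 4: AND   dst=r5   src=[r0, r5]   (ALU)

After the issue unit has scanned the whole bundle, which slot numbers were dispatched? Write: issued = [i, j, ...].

issued = [0, 1, 3]

[0] ALU needs rd=2 wr=1: ok; after: ALU=1 MUL=2 MEM=2 BR=1, R=4, W=3
[1] MEM needs rd=1 wr=1: ok; after: ALU=1 MUL=2 MEM=1 BR=1, R=3, W=2
[2] ALU needs rd=2 wr=1: WAW; after: ALU=1 MUL=2 MEM=1 BR=1, R=3, W=2
[3] MUL needs rd=2 wr=1: ok; after: ALU=1 MUL=1 MEM=1 BR=1, R=1, W=1
[4] ALU needs rd=2 wr=1: RD_PORT; after: ALU=1 MUL=1 MEM=1 BR=1, R=1, W=1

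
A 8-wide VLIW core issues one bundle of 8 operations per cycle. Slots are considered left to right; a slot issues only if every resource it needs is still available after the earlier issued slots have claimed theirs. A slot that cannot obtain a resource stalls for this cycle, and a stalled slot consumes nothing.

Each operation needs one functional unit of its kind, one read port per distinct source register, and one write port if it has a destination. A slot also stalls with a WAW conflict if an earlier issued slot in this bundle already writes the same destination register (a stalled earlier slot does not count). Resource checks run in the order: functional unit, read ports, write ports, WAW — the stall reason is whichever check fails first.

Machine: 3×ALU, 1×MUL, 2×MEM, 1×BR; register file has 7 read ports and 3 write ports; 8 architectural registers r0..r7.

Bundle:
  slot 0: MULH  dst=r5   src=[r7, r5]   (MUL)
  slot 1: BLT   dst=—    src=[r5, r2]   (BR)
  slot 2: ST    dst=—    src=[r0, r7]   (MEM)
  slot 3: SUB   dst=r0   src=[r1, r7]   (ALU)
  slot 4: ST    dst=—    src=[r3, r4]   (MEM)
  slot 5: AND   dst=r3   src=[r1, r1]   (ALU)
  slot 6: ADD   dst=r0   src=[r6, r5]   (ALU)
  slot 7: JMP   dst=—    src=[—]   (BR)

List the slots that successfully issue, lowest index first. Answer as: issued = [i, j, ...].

  0. MUL→r5 ⇒ go  {3A/0Mu/2Ld/1B | 5r 2w}
  1. BR ⇒ go  {3A/0Mu/2Ld/0B | 3r 2w}
  2. MEM ⇒ go  {3A/0Mu/1Ld/0B | 1r 2w}
  3. ALU→r0 ⇒ no(RD_PORT)  {3A/0Mu/1Ld/0B | 1r 2w}
  4. MEM ⇒ no(RD_PORT)  {3A/0Mu/1Ld/0B | 1r 2w}
  5. ALU→r3 ⇒ go  {2A/0Mu/1Ld/0B | 0r 1w}
  6. ALU→r0 ⇒ no(RD_PORT)  {2A/0Mu/1Ld/0B | 0r 1w}
  7. BR ⇒ no(FU)  {2A/0Mu/1Ld/0B | 0r 1w}

issued = [0, 1, 2, 5]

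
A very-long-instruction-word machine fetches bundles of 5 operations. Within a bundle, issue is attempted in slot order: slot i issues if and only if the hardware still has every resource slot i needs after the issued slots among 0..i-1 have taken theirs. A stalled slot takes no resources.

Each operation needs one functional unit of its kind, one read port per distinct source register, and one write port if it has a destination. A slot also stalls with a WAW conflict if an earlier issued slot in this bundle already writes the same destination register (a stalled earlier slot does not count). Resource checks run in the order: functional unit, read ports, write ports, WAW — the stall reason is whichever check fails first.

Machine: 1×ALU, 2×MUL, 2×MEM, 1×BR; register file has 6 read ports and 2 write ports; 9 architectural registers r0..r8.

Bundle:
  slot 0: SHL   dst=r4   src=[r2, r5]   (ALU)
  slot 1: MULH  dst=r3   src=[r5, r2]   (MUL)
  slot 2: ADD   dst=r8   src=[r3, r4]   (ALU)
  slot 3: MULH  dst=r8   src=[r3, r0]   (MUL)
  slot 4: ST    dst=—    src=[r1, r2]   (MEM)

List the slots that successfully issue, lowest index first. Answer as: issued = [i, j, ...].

  0. ALU→r4 ⇒ go  {0A/2Mu/2Ld/1B | 4r 1w}
  1. MUL→r3 ⇒ go  {0A/1Mu/2Ld/1B | 2r 0w}
  2. ALU→r8 ⇒ no(FU)  {0A/1Mu/2Ld/1B | 2r 0w}
  3. MUL→r8 ⇒ no(WR_PORT)  {0A/1Mu/2Ld/1B | 2r 0w}
  4. MEM ⇒ go  {0A/1Mu/1Ld/1B | 0r 0w}

issued = [0, 1, 4]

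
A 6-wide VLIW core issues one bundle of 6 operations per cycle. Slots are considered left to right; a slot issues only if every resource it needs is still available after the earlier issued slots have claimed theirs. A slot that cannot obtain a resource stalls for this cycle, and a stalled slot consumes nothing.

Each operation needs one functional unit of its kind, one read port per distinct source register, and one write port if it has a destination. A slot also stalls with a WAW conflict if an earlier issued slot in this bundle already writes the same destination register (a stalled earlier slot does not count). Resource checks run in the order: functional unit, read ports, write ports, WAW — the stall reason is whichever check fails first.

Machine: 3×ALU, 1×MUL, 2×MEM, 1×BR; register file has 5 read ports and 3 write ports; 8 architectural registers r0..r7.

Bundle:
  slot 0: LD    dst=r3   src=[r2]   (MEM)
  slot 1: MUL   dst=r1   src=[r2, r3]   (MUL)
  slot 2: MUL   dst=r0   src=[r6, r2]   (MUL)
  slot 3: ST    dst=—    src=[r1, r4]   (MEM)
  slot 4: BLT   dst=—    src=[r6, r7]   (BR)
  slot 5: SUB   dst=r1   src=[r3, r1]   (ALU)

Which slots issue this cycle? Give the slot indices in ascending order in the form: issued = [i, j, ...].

issued = [0, 1, 3]

[0] MEM needs rd=1 wr=1: ok; after: ALU=3 MUL=1 MEM=1 BR=1, R=4, W=2
[1] MUL needs rd=2 wr=1: ok; after: ALU=3 MUL=0 MEM=1 BR=1, R=2, W=1
[2] MUL needs rd=2 wr=1: FU; after: ALU=3 MUL=0 MEM=1 BR=1, R=2, W=1
[3] MEM needs rd=2 wr=0: ok; after: ALU=3 MUL=0 MEM=0 BR=1, R=0, W=1
[4] BR needs rd=2 wr=0: RD_PORT; after: ALU=3 MUL=0 MEM=0 BR=1, R=0, W=1
[5] ALU needs rd=2 wr=1: RD_PORT; after: ALU=3 MUL=0 MEM=0 BR=1, R=0, W=1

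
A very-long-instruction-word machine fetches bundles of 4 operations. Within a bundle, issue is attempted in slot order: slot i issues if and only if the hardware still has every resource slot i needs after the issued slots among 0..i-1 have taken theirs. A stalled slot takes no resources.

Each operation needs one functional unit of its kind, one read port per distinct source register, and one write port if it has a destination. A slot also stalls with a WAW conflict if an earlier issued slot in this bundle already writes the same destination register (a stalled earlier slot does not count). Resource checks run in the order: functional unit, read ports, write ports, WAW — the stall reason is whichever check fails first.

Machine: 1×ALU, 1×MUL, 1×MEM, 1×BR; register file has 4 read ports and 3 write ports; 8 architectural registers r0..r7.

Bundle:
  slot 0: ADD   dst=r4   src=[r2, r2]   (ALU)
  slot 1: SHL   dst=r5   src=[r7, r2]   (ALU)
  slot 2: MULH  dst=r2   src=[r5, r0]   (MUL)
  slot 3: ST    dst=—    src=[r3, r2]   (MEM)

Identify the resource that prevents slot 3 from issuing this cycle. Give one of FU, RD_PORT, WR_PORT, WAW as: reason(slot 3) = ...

reason(slot 3) = RD_PORT

(0) want 1×ALU +1rd +1wr — yes → AL0|MU1|ME1|BR1|rd3|wr2
(1) want 1×ALU +2rd +1wr — FU → AL0|MU1|ME1|BR1|rd3|wr2
(2) want 1×MUL +2rd +1wr — yes → AL0|MU0|ME1|BR1|rd1|wr1
(3) want 1×MEM +2rd +0wr — RD_PORT → AL0|MU0|ME1|BR1|rd1|wr1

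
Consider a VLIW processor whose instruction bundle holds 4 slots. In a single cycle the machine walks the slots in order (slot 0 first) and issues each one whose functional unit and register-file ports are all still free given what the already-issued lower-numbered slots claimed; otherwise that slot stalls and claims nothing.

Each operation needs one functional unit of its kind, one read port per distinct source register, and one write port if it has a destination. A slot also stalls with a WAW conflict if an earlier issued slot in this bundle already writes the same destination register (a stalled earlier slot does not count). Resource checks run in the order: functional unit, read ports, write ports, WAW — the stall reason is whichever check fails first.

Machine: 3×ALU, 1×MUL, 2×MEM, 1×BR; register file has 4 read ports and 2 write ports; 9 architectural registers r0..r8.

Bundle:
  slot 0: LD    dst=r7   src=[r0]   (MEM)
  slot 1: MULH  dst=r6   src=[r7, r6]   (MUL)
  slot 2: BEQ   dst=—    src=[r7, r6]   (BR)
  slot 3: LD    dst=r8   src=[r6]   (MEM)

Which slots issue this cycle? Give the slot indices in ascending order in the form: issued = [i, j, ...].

slot 0 (MEM): ISSUE — free A3,Mu1,Ld1,B1 rp3 wp1
slot 1 (MUL): ISSUE — free A3,Mu0,Ld1,B1 rp1 wp0
slot 2 (BR): stall RD_PORT — free A3,Mu0,Ld1,B1 rp1 wp0
slot 3 (MEM): stall WR_PORT — free A3,Mu0,Ld1,B1 rp1 wp0

issued = [0, 1]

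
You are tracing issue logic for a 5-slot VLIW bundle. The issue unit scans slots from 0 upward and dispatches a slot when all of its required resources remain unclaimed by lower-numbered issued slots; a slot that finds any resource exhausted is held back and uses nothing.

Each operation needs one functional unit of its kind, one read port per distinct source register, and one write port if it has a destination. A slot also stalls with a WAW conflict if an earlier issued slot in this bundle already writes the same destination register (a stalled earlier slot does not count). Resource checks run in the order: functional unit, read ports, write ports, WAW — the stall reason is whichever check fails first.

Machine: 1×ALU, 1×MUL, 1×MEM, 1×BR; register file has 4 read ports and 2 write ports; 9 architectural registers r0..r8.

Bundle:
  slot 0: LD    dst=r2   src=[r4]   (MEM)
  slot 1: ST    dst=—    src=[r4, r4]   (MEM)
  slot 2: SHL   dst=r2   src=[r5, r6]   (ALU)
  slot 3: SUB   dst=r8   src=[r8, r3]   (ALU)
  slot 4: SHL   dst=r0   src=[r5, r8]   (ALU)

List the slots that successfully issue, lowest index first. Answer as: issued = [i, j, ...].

#0 MEM src=r4 dispatched  <A:1 Mu:1 Ld:0 B:1 rd:3 wr:1>
#1 MEM src=r4,r4 held:FU  <A:1 Mu:1 Ld:0 B:1 rd:3 wr:1>
#2 ALU src=r5,r6 held:WAW  <A:1 Mu:1 Ld:0 B:1 rd:3 wr:1>
#3 ALU src=r8,r3 dispatched  <A:0 Mu:1 Ld:0 B:1 rd:1 wr:0>
#4 ALU src=r5,r8 held:FU  <A:0 Mu:1 Ld:0 B:1 rd:1 wr:0>

issued = [0, 3]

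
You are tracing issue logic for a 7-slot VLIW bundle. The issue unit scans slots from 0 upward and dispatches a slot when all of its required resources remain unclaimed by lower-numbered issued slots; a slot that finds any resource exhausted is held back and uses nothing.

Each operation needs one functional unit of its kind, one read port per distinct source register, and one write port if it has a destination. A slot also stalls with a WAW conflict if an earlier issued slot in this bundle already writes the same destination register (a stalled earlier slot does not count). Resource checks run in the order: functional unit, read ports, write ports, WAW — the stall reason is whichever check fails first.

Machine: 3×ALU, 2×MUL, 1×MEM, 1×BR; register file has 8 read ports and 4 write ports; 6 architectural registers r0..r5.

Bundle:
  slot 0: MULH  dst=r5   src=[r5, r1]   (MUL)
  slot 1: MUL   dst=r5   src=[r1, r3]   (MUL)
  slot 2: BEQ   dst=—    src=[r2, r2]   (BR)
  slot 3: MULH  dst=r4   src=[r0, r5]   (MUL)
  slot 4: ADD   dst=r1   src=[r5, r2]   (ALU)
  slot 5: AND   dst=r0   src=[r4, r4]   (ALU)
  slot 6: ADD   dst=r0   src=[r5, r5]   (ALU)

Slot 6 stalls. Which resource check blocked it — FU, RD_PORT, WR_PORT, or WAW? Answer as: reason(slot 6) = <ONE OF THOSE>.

#0 MUL src=r5,r1 dispatched  <A:3 Mu:1 Ld:1 B:1 rd:6 wr:3>
#1 MUL src=r1,r3 held:WAW  <A:3 Mu:1 Ld:1 B:1 rd:6 wr:3>
#2 BR src=r2,r2 dispatched  <A:3 Mu:1 Ld:1 B:0 rd:5 wr:3>
#3 MUL src=r0,r5 dispatched  <A:3 Mu:0 Ld:1 B:0 rd:3 wr:2>
#4 ALU src=r5,r2 dispatched  <A:2 Mu:0 Ld:1 B:0 rd:1 wr:1>
#5 ALU src=r4,r4 dispatched  <A:1 Mu:0 Ld:1 B:0 rd:0 wr:0>
#6 ALU src=r5,r5 held:RD_PORT  <A:1 Mu:0 Ld:1 B:0 rd:0 wr:0>

reason(slot 6) = RD_PORT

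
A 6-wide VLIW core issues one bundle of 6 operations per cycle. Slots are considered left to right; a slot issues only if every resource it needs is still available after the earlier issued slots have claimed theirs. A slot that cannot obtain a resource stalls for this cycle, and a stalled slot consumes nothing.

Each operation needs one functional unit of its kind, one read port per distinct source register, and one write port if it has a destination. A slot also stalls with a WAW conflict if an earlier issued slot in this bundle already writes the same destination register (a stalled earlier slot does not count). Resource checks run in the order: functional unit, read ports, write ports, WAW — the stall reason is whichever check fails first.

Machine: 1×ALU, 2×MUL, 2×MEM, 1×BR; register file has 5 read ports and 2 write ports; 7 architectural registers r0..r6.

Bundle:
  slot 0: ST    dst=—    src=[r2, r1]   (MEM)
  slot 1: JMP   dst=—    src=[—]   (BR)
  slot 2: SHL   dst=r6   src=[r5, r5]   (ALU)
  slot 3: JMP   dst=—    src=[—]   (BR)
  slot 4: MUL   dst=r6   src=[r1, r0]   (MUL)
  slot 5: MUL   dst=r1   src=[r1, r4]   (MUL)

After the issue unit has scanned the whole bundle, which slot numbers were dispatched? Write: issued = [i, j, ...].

issued = [0, 1, 2, 5]

slot 0 (MEM): ISSUE — free A1,Mu2,Ld1,B1 rp3 wp2
slot 1 (BR): ISSUE — free A1,Mu2,Ld1,B0 rp3 wp2
slot 2 (ALU): ISSUE — free A0,Mu2,Ld1,B0 rp2 wp1
slot 3 (BR): stall FU — free A0,Mu2,Ld1,B0 rp2 wp1
slot 4 (MUL): stall WAW — free A0,Mu2,Ld1,B0 rp2 wp1
slot 5 (MUL): ISSUE — free A0,Mu1,Ld1,B0 rp0 wp0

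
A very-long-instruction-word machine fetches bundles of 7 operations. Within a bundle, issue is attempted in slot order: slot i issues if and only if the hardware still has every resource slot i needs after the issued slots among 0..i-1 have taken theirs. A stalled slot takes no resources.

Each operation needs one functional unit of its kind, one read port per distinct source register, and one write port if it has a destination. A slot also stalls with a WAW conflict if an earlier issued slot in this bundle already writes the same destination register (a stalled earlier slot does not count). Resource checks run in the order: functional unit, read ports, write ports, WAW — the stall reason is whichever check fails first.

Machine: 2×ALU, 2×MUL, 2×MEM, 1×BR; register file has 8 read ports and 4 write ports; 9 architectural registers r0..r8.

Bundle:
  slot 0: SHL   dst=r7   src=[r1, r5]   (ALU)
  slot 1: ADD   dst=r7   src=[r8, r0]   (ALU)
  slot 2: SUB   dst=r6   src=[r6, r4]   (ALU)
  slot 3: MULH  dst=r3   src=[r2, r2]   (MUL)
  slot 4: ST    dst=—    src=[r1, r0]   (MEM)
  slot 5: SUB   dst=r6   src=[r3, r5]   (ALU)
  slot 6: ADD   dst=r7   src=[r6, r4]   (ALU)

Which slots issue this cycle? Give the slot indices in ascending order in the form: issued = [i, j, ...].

  0. ALU→r7 ⇒ go  {1A/2Mu/2Ld/1B | 6r 3w}
  1. ALU→r7 ⇒ no(WAW)  {1A/2Mu/2Ld/1B | 6r 3w}
  2. ALU→r6 ⇒ go  {0A/2Mu/2Ld/1B | 4r 2w}
  3. MUL→r3 ⇒ go  {0A/1Mu/2Ld/1B | 3r 1w}
  4. MEM ⇒ go  {0A/1Mu/1Ld/1B | 1r 1w}
  5. ALU→r6 ⇒ no(FU)  {0A/1Mu/1Ld/1B | 1r 1w}
  6. ALU→r7 ⇒ no(FU)  {0A/1Mu/1Ld/1B | 1r 1w}

issued = [0, 2, 3, 4]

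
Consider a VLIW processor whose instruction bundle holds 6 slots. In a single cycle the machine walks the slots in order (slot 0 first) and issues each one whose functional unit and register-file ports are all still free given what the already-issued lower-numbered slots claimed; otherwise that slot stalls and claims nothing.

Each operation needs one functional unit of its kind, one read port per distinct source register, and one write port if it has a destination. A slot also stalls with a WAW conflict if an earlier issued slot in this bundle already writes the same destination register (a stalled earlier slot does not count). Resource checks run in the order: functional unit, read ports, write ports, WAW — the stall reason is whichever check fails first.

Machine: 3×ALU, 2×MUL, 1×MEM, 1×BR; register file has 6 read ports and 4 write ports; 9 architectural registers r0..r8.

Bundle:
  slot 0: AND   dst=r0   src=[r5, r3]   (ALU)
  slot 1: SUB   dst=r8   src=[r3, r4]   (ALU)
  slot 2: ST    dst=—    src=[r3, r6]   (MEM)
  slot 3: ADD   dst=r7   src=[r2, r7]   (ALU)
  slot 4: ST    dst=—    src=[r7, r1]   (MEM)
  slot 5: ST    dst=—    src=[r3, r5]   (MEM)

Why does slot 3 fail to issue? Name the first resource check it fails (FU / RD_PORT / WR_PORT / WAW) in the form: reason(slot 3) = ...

reason(slot 3) = RD_PORT

slot 0 (ALU): ISSUE — free A2,Mu2,Ld1,B1 rp4 wp3
slot 1 (ALU): ISSUE — free A1,Mu2,Ld1,B1 rp2 wp2
slot 2 (MEM): ISSUE — free A1,Mu2,Ld0,B1 rp0 wp2
slot 3 (ALU): stall RD_PORT — free A1,Mu2,Ld0,B1 rp0 wp2
slot 4 (MEM): stall FU — free A1,Mu2,Ld0,B1 rp0 wp2
slot 5 (MEM): stall FU — free A1,Mu2,Ld0,B1 rp0 wp2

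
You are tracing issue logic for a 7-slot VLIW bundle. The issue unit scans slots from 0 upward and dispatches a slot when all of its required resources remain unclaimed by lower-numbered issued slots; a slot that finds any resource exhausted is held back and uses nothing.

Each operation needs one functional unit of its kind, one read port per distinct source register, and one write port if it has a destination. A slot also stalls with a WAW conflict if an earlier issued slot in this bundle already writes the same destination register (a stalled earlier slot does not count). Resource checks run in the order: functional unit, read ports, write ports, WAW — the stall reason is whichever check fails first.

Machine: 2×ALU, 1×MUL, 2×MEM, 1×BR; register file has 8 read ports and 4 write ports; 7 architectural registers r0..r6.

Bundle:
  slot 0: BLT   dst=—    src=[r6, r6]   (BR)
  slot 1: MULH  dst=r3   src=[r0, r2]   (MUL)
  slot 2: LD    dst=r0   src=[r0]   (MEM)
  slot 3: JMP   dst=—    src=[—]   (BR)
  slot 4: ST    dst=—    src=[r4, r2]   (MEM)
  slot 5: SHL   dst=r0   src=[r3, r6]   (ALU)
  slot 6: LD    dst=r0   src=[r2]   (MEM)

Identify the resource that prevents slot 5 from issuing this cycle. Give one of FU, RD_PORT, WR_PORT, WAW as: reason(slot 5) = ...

reason(slot 5) = WAW

#0 BR src=r6,r6 dispatched  <A:2 Mu:1 Ld:2 B:0 rd:7 wr:4>
#1 MUL src=r0,r2 dispatched  <A:2 Mu:0 Ld:2 B:0 rd:5 wr:3>
#2 MEM src=r0 dispatched  <A:2 Mu:0 Ld:1 B:0 rd:4 wr:2>
#3 BR src=- held:FU  <A:2 Mu:0 Ld:1 B:0 rd:4 wr:2>
#4 MEM src=r4,r2 dispatched  <A:2 Mu:0 Ld:0 B:0 rd:2 wr:2>
#5 ALU src=r3,r6 held:WAW  <A:2 Mu:0 Ld:0 B:0 rd:2 wr:2>
#6 MEM src=r2 held:FU  <A:2 Mu:0 Ld:0 B:0 rd:2 wr:2>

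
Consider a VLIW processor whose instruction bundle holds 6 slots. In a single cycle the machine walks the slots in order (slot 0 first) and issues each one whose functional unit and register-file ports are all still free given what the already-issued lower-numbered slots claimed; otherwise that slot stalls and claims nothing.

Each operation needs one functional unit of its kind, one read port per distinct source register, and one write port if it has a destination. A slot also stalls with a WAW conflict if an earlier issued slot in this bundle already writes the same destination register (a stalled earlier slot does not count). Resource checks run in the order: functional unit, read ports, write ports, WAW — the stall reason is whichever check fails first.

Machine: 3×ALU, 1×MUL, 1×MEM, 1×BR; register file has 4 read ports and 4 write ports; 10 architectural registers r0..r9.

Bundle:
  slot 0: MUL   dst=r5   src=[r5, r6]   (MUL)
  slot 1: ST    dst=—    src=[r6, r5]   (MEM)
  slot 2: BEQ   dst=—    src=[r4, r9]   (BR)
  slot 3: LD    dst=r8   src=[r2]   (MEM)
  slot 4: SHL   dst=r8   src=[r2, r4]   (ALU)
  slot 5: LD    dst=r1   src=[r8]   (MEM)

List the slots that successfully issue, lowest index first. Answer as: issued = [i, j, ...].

issued = [0, 1]

#0 MUL src=r5,r6 dispatched  <A:3 Mu:0 Ld:1 B:1 rd:2 wr:3>
#1 MEM src=r6,r5 dispatched  <A:3 Mu:0 Ld:0 B:1 rd:0 wr:3>
#2 BR src=r4,r9 held:RD_PORT  <A:3 Mu:0 Ld:0 B:1 rd:0 wr:3>
#3 MEM src=r2 held:FU  <A:3 Mu:0 Ld:0 B:1 rd:0 wr:3>
#4 ALU src=r2,r4 held:RD_PORT  <A:3 Mu:0 Ld:0 B:1 rd:0 wr:3>
#5 MEM src=r8 held:FU  <A:3 Mu:0 Ld:0 B:1 rd:0 wr:3>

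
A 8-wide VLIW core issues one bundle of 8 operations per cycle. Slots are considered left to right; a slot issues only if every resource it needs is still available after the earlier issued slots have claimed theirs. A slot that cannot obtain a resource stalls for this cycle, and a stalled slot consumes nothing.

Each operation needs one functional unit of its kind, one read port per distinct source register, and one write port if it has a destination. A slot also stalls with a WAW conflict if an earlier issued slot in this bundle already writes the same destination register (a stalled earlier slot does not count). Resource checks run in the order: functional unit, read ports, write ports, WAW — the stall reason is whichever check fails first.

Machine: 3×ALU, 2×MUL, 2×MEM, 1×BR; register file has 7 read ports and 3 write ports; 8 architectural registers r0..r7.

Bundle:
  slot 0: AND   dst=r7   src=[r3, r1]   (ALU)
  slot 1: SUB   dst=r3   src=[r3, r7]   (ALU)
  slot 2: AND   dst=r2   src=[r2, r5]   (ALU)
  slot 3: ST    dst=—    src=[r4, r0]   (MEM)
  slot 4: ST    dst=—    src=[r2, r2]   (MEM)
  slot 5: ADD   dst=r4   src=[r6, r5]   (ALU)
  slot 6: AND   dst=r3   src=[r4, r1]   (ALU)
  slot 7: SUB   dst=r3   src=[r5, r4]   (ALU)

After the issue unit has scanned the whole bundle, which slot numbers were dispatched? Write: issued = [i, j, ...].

#0 ALU src=r3,r1 dispatched  <A:2 Mu:2 Ld:2 B:1 rd:5 wr:2>
#1 ALU src=r3,r7 dispatched  <A:1 Mu:2 Ld:2 B:1 rd:3 wr:1>
#2 ALU src=r2,r5 dispatched  <A:0 Mu:2 Ld:2 B:1 rd:1 wr:0>
#3 MEM src=r4,r0 held:RD_PORT  <A:0 Mu:2 Ld:2 B:1 rd:1 wr:0>
#4 MEM src=r2,r2 dispatched  <A:0 Mu:2 Ld:1 B:1 rd:0 wr:0>
#5 ALU src=r6,r5 held:FU  <A:0 Mu:2 Ld:1 B:1 rd:0 wr:0>
#6 ALU src=r4,r1 held:FU  <A:0 Mu:2 Ld:1 B:1 rd:0 wr:0>
#7 ALU src=r5,r4 held:FU  <A:0 Mu:2 Ld:1 B:1 rd:0 wr:0>

issued = [0, 1, 2, 4]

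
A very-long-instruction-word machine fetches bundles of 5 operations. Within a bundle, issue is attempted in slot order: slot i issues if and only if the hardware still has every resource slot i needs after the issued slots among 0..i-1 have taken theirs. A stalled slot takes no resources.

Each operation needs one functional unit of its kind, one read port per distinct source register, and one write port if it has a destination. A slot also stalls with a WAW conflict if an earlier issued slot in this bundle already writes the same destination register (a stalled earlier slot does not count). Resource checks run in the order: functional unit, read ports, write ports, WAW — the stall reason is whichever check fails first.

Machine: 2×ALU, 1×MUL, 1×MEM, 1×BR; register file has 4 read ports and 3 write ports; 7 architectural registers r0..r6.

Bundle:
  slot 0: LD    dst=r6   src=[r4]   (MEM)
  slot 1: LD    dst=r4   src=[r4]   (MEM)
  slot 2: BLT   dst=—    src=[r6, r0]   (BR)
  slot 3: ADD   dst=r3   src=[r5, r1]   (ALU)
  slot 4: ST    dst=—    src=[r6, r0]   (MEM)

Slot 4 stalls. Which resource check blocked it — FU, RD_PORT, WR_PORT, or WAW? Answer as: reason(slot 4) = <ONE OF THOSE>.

reason(slot 4) = FU

  0. MEM→r6 ⇒ go  {2A/1Mu/0Ld/1B | 3r 2w}
  1. MEM→r4 ⇒ no(FU)  {2A/1Mu/0Ld/1B | 3r 2w}
  2. BR ⇒ go  {2A/1Mu/0Ld/0B | 1r 2w}
  3. ALU→r3 ⇒ no(RD_PORT)  {2A/1Mu/0Ld/0B | 1r 2w}
  4. MEM ⇒ no(FU)  {2A/1Mu/0Ld/0B | 1r 2w}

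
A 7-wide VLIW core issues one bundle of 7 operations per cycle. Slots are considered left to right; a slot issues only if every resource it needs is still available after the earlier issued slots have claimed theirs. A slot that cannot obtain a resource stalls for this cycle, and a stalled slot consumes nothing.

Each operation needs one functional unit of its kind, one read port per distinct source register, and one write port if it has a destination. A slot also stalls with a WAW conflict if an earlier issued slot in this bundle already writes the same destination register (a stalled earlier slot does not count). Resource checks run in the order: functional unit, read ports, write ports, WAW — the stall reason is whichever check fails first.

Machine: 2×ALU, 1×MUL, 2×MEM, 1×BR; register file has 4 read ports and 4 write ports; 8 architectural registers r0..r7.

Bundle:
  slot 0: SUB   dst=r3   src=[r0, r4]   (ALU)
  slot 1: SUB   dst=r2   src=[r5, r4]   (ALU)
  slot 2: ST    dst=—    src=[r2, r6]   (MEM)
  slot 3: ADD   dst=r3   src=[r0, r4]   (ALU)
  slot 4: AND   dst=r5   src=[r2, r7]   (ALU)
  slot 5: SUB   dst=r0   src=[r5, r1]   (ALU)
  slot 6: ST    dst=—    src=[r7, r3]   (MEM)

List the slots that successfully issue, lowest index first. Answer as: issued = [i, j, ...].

issued = [0, 1]

  0. ALU→r3 ⇒ go  {1A/1Mu/2Ld/1B | 2r 3w}
  1. ALU→r2 ⇒ go  {0A/1Mu/2Ld/1B | 0r 2w}
  2. MEM ⇒ no(RD_PORT)  {0A/1Mu/2Ld/1B | 0r 2w}
  3. ALU→r3 ⇒ no(FU)  {0A/1Mu/2Ld/1B | 0r 2w}
  4. ALU→r5 ⇒ no(FU)  {0A/1Mu/2Ld/1B | 0r 2w}
  5. ALU→r0 ⇒ no(FU)  {0A/1Mu/2Ld/1B | 0r 2w}
  6. MEM ⇒ no(RD_PORT)  {0A/1Mu/2Ld/1B | 0r 2w}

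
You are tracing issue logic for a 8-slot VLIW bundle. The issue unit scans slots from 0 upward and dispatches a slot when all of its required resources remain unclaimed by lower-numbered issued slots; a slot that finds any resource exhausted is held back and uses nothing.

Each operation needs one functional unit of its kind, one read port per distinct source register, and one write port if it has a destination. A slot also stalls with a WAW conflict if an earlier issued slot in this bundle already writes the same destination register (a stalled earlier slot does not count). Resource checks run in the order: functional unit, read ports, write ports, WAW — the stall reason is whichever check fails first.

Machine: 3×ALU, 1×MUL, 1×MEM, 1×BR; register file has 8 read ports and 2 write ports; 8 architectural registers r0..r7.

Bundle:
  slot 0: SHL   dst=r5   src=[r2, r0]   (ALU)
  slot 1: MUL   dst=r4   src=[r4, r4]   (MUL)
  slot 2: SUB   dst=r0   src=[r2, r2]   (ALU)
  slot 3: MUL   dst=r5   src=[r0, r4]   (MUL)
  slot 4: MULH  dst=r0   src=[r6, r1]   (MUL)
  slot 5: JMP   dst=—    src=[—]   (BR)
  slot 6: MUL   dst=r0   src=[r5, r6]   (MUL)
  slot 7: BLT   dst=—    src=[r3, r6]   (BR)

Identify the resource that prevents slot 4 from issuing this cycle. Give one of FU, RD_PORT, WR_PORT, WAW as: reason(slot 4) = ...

[0] ALU needs rd=2 wr=1: ok; after: ALU=2 MUL=1 MEM=1 BR=1, R=6, W=1
[1] MUL needs rd=1 wr=1: ok; after: ALU=2 MUL=0 MEM=1 BR=1, R=5, W=0
[2] ALU needs rd=1 wr=1: WR_PORT; after: ALU=2 MUL=0 MEM=1 BR=1, R=5, W=0
[3] MUL needs rd=2 wr=1: FU; after: ALU=2 MUL=0 MEM=1 BR=1, R=5, W=0
[4] MUL needs rd=2 wr=1: FU; after: ALU=2 MUL=0 MEM=1 BR=1, R=5, W=0
[5] BR needs rd=0 wr=0: ok; after: ALU=2 MUL=0 MEM=1 BR=0, R=5, W=0
[6] MUL needs rd=2 wr=1: FU; after: ALU=2 MUL=0 MEM=1 BR=0, R=5, W=0
[7] BR needs rd=2 wr=0: FU; after: ALU=2 MUL=0 MEM=1 BR=0, R=5, W=0

reason(slot 4) = FU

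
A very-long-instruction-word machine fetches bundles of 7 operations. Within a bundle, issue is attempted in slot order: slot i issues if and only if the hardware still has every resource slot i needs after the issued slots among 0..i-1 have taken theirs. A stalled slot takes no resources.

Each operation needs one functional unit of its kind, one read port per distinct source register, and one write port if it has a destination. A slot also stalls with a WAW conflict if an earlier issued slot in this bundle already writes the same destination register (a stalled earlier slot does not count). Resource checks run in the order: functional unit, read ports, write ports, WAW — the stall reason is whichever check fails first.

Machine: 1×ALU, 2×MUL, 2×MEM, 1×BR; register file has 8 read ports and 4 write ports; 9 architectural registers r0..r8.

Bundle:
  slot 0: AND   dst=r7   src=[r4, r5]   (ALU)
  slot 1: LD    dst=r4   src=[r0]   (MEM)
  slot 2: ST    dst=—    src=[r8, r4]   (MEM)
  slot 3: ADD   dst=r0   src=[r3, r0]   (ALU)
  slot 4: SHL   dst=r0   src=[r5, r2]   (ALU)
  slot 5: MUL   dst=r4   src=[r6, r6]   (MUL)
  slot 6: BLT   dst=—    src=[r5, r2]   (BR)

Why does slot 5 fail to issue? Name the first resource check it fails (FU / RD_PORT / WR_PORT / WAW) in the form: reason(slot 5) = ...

#0 ALU src=r4,r5 dispatched  <A:0 Mu:2 Ld:2 B:1 rd:6 wr:3>
#1 MEM src=r0 dispatched  <A:0 Mu:2 Ld:1 B:1 rd:5 wr:2>
#2 MEM src=r8,r4 dispatched  <A:0 Mu:2 Ld:0 B:1 rd:3 wr:2>
#3 ALU src=r3,r0 held:FU  <A:0 Mu:2 Ld:0 B:1 rd:3 wr:2>
#4 ALU src=r5,r2 held:FU  <A:0 Mu:2 Ld:0 B:1 rd:3 wr:2>
#5 MUL src=r6,r6 held:WAW  <A:0 Mu:2 Ld:0 B:1 rd:3 wr:2>
#6 BR src=r5,r2 dispatched  <A:0 Mu:2 Ld:0 B:0 rd:1 wr:2>

reason(slot 5) = WAW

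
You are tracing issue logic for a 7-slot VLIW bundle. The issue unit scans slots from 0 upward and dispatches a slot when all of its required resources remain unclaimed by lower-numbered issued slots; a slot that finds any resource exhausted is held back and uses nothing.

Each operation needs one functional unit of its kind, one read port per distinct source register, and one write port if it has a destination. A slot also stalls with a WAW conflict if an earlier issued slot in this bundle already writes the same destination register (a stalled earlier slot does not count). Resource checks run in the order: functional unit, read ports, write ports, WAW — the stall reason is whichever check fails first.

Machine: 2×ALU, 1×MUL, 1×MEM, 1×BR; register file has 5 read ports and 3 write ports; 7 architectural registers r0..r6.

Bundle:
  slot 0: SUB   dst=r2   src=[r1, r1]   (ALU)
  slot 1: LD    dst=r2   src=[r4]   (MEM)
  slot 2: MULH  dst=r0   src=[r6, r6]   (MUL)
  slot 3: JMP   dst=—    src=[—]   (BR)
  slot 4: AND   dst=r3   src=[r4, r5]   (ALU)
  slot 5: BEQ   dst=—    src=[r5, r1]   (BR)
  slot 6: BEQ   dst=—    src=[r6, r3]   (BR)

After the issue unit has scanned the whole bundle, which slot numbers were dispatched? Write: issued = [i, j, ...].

(0) want 1×ALU +1rd +1wr — yes → AL1|MU1|ME1|BR1|rd4|wr2
(1) want 1×MEM +1rd +1wr — WAW → AL1|MU1|ME1|BR1|rd4|wr2
(2) want 1×MUL +1rd +1wr — yes → AL1|MU0|ME1|BR1|rd3|wr1
(3) want 1×BR +0rd +0wr — yes → AL1|MU0|ME1|BR0|rd3|wr1
(4) want 1×ALU +2rd +1wr — yes → AL0|MU0|ME1|BR0|rd1|wr0
(5) want 1×BR +2rd +0wr — FU → AL0|MU0|ME1|BR0|rd1|wr0
(6) want 1×BR +2rd +0wr — FU → AL0|MU0|ME1|BR0|rd1|wr0

issued = [0, 2, 3, 4]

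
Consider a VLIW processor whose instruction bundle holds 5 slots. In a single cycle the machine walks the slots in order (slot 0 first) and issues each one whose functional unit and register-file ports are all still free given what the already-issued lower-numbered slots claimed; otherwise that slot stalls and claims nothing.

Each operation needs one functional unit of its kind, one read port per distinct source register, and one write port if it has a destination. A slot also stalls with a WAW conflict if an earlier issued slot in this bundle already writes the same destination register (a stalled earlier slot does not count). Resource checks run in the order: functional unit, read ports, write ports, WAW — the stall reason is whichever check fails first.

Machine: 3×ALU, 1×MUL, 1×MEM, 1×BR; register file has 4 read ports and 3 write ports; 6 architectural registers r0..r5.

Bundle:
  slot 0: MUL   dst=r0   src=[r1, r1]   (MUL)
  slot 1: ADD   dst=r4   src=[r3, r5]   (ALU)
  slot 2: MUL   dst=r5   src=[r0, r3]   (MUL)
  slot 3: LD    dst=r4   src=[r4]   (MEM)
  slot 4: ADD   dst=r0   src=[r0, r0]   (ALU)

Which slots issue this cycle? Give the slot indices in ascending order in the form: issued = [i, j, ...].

(0) want 1×MUL +1rd +1wr — yes → AL3|MU0|ME1|BR1|rd3|wr2
(1) want 1×ALU +2rd +1wr — yes → AL2|MU0|ME1|BR1|rd1|wr1
(2) want 1×MUL +2rd +1wr — FU → AL2|MU0|ME1|BR1|rd1|wr1
(3) want 1×MEM +1rd +1wr — WAW → AL2|MU0|ME1|BR1|rd1|wr1
(4) want 1×ALU +1rd +1wr — WAW → AL2|MU0|ME1|BR1|rd1|wr1

issued = [0, 1]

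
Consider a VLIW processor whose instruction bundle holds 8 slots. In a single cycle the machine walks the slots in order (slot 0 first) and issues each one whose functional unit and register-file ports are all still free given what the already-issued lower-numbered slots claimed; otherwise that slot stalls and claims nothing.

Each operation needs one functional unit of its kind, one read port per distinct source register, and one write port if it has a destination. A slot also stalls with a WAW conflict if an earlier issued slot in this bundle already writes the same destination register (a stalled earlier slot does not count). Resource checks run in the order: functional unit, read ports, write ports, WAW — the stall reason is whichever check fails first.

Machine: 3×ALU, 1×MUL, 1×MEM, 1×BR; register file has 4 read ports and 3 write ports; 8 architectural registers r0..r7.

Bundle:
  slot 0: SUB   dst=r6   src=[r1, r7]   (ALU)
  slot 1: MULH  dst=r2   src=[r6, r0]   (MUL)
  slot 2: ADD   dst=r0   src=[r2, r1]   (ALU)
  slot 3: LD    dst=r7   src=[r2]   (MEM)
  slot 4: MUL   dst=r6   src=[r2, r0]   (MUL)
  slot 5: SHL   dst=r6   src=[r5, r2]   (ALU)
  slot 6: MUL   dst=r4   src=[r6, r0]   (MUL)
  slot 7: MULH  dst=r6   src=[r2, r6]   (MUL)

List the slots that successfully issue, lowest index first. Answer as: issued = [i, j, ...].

  0. ALU→r6 ⇒ go  {2A/1Mu/1Ld/1B | 2r 2w}
  1. MUL→r2 ⇒ go  {2A/0Mu/1Ld/1B | 0r 1w}
  2. ALU→r0 ⇒ no(RD_PORT)  {2A/0Mu/1Ld/1B | 0r 1w}
  3. MEM→r7 ⇒ no(RD_PORT)  {2A/0Mu/1Ld/1B | 0r 1w}
  4. MUL→r6 ⇒ no(FU)  {2A/0Mu/1Ld/1B | 0r 1w}
  5. ALU→r6 ⇒ no(RD_PORT)  {2A/0Mu/1Ld/1B | 0r 1w}
  6. MUL→r4 ⇒ no(FU)  {2A/0Mu/1Ld/1B | 0r 1w}
  7. MUL→r6 ⇒ no(FU)  {2A/0Mu/1Ld/1B | 0r 1w}

issued = [0, 1]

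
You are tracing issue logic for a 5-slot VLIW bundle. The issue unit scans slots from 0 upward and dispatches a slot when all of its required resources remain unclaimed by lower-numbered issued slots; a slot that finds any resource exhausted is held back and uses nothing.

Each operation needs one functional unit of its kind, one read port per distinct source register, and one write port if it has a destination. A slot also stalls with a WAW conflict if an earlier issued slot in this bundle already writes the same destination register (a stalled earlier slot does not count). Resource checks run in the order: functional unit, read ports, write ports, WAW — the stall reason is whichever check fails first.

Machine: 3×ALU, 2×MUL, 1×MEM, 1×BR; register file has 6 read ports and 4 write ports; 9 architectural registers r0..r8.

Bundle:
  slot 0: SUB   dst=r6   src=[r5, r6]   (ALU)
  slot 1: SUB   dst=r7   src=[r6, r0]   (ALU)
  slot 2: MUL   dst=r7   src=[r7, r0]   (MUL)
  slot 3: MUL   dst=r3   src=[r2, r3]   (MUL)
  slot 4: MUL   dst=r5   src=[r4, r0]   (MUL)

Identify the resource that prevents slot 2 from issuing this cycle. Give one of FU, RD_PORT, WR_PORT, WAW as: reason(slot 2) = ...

reason(slot 2) = WAW

(0) want 1×ALU +2rd +1wr — yes → AL2|MU2|ME1|BR1|rd4|wr3
(1) want 1×ALU +2rd +1wr — yes → AL1|MU2|ME1|BR1|rd2|wr2
(2) want 1×MUL +2rd +1wr — WAW → AL1|MU2|ME1|BR1|rd2|wr2
(3) want 1×MUL +2rd +1wr — yes → AL1|MU1|ME1|BR1|rd0|wr1
(4) want 1×MUL +2rd +1wr — RD_PORT → AL1|MU1|ME1|BR1|rd0|wr1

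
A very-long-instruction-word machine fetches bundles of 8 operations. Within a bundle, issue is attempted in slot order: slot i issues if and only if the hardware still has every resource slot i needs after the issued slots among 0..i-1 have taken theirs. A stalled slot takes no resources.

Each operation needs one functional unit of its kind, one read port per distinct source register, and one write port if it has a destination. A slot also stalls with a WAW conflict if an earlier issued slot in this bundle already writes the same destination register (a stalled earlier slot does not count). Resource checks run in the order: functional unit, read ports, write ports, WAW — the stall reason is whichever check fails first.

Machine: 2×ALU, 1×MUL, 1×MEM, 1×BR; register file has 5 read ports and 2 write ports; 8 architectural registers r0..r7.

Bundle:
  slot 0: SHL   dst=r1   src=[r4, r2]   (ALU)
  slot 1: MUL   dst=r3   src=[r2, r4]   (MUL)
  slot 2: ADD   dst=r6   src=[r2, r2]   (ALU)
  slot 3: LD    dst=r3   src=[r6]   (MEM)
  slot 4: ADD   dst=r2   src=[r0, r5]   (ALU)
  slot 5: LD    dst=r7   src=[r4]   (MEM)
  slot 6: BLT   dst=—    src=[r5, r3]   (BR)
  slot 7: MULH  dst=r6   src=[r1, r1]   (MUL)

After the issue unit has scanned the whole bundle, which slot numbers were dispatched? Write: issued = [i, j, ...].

  0. ALU→r1 ⇒ go  {1A/1Mu/1Ld/1B | 3r 1w}
  1. MUL→r3 ⇒ go  {1A/0Mu/1Ld/1B | 1r 0w}
  2. ALU→r6 ⇒ no(WR_PORT)  {1A/0Mu/1Ld/1B | 1r 0w}
  3. MEM→r3 ⇒ no(WR_PORT)  {1A/0Mu/1Ld/1B | 1r 0w}
  4. ALU→r2 ⇒ no(RD_PORT)  {1A/0Mu/1Ld/1B | 1r 0w}
  5. MEM→r7 ⇒ no(WR_PORT)  {1A/0Mu/1Ld/1B | 1r 0w}
  6. BR ⇒ no(RD_PORT)  {1A/0Mu/1Ld/1B | 1r 0w}
  7. MUL→r6 ⇒ no(FU)  {1A/0Mu/1Ld/1B | 1r 0w}

issued = [0, 1]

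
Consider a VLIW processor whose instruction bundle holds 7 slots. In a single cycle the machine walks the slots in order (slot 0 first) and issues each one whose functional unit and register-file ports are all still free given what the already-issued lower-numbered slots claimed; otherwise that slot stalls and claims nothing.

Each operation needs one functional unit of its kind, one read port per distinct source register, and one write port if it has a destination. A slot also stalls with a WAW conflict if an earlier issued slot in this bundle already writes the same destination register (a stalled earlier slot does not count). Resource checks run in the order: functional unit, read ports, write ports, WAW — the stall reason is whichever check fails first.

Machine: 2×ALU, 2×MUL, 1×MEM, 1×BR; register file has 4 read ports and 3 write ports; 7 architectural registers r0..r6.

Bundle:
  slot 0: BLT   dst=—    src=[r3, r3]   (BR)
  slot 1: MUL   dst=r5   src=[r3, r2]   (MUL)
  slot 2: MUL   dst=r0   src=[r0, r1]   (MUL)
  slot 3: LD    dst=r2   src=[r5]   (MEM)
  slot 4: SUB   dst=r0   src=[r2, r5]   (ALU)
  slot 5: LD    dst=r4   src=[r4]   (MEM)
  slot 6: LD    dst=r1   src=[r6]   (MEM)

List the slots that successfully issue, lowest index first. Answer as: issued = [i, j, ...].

(0) want 1×BR +1rd +0wr — yes → AL2|MU2|ME1|BR0|rd3|wr3
(1) want 1×MUL +2rd +1wr — yes → AL2|MU1|ME1|BR0|rd1|wr2
(2) want 1×MUL +2rd +1wr — RD_PORT → AL2|MU1|ME1|BR0|rd1|wr2
(3) want 1×MEM +1rd +1wr — yes → AL2|MU1|ME0|BR0|rd0|wr1
(4) want 1×ALU +2rd +1wr — RD_PORT → AL2|MU1|ME0|BR0|rd0|wr1
(5) want 1×MEM +1rd +1wr — FU → AL2|MU1|ME0|BR0|rd0|wr1
(6) want 1×MEM +1rd +1wr — FU → AL2|MU1|ME0|BR0|rd0|wr1

issued = [0, 1, 3]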